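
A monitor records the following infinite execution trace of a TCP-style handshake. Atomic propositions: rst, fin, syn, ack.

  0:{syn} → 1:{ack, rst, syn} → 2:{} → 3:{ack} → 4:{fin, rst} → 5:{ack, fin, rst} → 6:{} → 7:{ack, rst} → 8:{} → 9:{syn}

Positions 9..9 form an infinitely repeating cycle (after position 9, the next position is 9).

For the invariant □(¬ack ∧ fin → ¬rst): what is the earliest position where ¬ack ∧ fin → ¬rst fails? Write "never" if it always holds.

Check ¬ack ∧ fin → ¬rst at each position in order: 0 ✓, 1 ✓, 2 ✓, 3 ✓.
At position 4 the labels are {fin, rst}, so ¬ack ∧ fin → ¬rst is false there. This is the first violation.

4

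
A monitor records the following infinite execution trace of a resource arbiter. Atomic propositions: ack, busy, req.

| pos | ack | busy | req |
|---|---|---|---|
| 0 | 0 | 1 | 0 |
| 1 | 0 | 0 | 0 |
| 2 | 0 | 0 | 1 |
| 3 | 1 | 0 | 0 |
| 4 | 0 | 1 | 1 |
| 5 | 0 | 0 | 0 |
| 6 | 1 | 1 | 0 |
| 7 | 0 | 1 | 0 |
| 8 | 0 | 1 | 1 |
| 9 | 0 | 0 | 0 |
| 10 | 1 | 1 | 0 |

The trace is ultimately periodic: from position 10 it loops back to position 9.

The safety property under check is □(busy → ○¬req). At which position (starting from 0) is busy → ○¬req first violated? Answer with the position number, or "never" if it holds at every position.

7

Check busy → ○¬req at each position in order: 0 ✓, 1 ✓, 2 ✓, 3 ✓, 4 ✓, 5 ✓, 6 ✓.
At position 7 the labels are {busy} and the next position 8 has {busy, req}, so busy → ○¬req is false there. This is the first violation.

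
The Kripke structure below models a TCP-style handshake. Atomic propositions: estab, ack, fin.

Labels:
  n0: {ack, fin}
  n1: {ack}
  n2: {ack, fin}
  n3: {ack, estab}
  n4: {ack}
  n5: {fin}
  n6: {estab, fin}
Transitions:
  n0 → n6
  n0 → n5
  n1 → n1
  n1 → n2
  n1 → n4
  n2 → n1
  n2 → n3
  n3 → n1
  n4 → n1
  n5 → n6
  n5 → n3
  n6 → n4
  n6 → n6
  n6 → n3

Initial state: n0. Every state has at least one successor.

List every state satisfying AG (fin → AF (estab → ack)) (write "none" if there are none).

States satisfying fin → AF (estab → ack): {n0, n1, n2, n3, n4, n5}.
States satisfying AG (fin → AF (estab → ack)): {n1, n2, n3, n4}.

{n1, n2, n3, n4}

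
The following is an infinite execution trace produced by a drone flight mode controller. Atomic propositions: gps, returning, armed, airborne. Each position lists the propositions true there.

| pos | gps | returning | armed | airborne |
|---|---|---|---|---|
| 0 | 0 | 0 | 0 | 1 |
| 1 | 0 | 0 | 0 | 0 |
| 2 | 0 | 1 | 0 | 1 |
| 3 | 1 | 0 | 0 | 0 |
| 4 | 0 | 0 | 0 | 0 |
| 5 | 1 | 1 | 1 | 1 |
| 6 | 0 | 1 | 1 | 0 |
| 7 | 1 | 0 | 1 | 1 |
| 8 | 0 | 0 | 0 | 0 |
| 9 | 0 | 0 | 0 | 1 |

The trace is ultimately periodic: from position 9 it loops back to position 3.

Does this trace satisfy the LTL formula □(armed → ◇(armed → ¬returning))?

armed → ◇(armed → ¬returning) holds at every position 0..9, and those are all positions ever visited, so □(armed → ◇(armed → ¬returning)) holds.
Positions where armed holds: 5, 6, 7.
Check ◇(armed → ¬returning) at each: 5→ok, 6→ok, 7→ok.

Holds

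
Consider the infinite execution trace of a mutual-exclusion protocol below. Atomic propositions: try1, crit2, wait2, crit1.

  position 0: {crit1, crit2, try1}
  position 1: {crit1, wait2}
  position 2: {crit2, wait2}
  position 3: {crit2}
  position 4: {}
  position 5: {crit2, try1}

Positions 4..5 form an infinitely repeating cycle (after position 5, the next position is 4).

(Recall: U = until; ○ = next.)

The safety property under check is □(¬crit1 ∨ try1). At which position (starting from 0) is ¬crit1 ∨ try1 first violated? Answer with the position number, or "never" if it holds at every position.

1

Check ¬crit1 ∨ try1 at each position in order: 0 ✓.
At position 1 the labels are {crit1, wait2}, so ¬crit1 ∨ try1 is false there. This is the first violation.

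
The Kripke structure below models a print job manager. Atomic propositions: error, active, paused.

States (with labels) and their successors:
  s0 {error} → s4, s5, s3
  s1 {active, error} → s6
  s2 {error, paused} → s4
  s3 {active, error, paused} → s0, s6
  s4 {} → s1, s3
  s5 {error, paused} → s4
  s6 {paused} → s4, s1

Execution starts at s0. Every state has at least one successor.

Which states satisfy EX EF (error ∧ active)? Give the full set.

States satisfying EF (error ∧ active): {s0, s1, s2, s3, s4, s5, s6}.
States satisfying EX EF (error ∧ active): {s0, s1, s2, s3, s4, s5, s6}.

{s0, s1, s2, s3, s4, s5, s6}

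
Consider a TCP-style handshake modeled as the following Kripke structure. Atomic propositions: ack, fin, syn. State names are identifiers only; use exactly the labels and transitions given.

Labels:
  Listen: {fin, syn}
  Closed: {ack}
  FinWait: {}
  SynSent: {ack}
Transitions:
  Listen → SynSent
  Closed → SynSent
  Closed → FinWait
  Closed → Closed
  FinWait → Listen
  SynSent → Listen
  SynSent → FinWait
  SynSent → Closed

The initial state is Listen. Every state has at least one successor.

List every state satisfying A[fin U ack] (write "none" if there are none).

States satisfying fin: {Listen}.
States satisfying ack: {Closed, SynSent}.
States satisfying A[fin U ack]: {Listen, Closed, SynSent}.

{Listen, Closed, SynSent}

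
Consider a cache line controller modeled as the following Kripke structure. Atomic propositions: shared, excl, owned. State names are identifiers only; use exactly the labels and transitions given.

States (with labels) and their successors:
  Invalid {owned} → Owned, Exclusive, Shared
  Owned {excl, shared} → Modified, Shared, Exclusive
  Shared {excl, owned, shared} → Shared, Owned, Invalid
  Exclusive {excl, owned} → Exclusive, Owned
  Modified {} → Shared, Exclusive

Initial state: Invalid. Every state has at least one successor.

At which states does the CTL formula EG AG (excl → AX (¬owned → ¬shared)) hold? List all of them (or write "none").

none

States satisfying AG (excl → AX (¬owned → ¬shared)): ∅.
States satisfying EG AG (excl → AX (¬owned → ¬shared)): ∅.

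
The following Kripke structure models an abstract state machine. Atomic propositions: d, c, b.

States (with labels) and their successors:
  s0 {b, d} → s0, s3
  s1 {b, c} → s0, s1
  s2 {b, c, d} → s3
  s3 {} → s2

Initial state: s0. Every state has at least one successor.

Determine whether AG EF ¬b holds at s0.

States satisfying EF ¬b: {s0, s1, s2, s3}.
States satisfying AG EF ¬b: {s0, s1, s2, s3}.
Every state reachable from s0 satisfies EF ¬b.
s0 ∈ Sat(AG EF ¬b).

Yes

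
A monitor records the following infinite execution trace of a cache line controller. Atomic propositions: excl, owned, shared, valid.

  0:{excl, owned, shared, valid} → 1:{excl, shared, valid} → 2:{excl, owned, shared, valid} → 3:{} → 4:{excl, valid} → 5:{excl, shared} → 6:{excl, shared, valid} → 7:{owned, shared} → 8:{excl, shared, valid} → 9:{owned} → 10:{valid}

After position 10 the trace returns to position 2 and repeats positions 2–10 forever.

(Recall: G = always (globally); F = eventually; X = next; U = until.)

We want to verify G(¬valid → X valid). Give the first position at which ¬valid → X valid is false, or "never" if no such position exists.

never

¬valid → X valid holds at every position 0..10, and those are all the positions the trace ever visits, so the invariant G(¬valid → X valid) is never violated.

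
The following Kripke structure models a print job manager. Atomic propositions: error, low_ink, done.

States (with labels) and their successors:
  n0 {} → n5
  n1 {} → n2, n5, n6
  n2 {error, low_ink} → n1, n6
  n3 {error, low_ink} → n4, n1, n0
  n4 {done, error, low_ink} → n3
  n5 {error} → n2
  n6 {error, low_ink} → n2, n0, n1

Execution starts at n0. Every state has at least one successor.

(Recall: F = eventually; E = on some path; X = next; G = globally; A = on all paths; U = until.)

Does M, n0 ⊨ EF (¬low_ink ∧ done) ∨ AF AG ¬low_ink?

States satisfying ¬low_ink ∧ done: ∅.
States satisfying EF (¬low_ink ∧ done): ∅.
States satisfying AG ¬low_ink: ∅.
States satisfying AF AG ¬low_ink: ∅.
States satisfying EF (¬low_ink ∧ done) ∨ AF AG ¬low_ink: ∅.
n0 ∉ Sat(EF (¬low_ink ∧ done) ∨ AF AG ¬low_ink).

Violated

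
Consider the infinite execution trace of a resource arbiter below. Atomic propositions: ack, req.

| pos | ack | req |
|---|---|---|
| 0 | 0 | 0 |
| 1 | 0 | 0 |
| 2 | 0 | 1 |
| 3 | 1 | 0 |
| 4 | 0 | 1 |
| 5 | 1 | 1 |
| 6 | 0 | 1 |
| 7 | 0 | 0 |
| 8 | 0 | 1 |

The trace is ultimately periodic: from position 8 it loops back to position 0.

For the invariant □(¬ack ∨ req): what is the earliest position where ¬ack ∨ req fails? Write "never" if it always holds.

3

Check ¬ack ∨ req at each position in order: 0 ✓, 1 ✓, 2 ✓.
At position 3 the labels are {ack}, so ¬ack ∨ req is false there. This is the first violation.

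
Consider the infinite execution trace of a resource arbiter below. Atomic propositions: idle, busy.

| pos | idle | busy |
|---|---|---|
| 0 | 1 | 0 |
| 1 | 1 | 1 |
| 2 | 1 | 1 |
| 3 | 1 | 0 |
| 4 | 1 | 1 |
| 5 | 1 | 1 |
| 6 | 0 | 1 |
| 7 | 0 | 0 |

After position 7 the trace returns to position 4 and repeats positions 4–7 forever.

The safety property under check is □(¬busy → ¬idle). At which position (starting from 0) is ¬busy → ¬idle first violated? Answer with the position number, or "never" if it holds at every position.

0

At position 0 the labels are {idle}, so ¬busy → ¬idle is false there. This is the first violation.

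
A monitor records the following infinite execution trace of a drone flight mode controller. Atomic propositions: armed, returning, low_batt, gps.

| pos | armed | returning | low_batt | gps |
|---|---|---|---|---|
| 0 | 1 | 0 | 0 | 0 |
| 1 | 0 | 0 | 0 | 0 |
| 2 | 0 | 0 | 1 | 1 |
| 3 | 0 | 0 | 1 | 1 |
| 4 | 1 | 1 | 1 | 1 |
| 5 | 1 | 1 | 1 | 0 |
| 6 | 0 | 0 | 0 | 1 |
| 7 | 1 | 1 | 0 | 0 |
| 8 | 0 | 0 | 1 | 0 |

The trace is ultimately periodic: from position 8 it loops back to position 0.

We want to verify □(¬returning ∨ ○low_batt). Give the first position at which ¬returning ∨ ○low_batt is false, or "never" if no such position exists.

Check ¬returning ∨ ○low_batt at each position in order: 0 ✓, 1 ✓, 2 ✓, 3 ✓, 4 ✓.
At position 5 the labels are {armed, low_batt, returning} and the next position 6 has {gps}, so ¬returning ∨ ○low_batt is false there. This is the first violation.

5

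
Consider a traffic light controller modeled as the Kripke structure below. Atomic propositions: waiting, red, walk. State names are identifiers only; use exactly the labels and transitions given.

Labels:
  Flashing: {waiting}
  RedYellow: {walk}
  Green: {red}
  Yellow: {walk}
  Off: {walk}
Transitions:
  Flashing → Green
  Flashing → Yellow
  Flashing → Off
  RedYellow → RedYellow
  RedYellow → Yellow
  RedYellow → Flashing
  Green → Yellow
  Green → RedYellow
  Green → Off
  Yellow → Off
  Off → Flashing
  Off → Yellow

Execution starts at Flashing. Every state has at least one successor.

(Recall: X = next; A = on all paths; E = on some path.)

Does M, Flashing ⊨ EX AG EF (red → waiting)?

States satisfying AG EF (red → waiting): {Flashing, RedYellow, Green, Yellow, Off}.
States satisfying EX AG EF (red → waiting): {Flashing, RedYellow, Green, Yellow, Off}.
Flashing ∈ Sat(EX AG EF (red → waiting)).

Yes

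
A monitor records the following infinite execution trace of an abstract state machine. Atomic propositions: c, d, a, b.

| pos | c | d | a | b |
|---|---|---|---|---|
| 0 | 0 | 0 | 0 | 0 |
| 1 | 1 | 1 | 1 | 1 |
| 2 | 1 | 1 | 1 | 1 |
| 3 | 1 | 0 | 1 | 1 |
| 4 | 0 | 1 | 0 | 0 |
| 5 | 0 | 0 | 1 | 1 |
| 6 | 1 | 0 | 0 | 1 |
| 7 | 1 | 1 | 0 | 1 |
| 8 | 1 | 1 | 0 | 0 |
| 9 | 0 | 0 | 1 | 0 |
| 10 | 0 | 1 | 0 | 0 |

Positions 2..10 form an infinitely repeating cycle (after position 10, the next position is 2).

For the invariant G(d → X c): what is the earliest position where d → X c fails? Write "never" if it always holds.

Check d → X c at each position in order: 0 ✓, 1 ✓, 2 ✓, 3 ✓.
At position 4 the labels are {d} and the next position 5 has {a, b}, so d → X c is false there. This is the first violation.

4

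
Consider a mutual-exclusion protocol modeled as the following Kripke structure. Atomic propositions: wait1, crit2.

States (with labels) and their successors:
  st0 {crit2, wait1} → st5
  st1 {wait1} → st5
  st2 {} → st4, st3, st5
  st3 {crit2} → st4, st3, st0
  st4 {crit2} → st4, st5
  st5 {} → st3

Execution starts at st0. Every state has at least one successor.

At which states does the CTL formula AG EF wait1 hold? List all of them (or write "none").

{st0, st1, st2, st3, st4, st5}

States satisfying EF wait1: {st0, st1, st2, st3, st4, st5}.
States satisfying AG EF wait1: {st0, st1, st2, st3, st4, st5}.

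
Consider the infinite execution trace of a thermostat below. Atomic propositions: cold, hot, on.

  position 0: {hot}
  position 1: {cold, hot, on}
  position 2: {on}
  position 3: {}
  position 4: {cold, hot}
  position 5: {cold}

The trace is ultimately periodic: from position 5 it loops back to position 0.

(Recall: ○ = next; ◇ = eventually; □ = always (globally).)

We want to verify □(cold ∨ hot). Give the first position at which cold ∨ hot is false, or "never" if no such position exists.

2

Check cold ∨ hot at each position in order: 0 ✓, 1 ✓.
At position 2 the labels are {on}, so cold ∨ hot is false there. This is the first violation.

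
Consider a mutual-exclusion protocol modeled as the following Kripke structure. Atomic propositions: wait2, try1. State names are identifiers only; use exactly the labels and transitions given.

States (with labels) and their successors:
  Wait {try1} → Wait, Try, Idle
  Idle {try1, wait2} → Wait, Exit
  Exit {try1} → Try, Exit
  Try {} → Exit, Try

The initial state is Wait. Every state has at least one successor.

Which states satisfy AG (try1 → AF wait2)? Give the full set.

none

States satisfying try1 → AF wait2: {Idle, Try}.
States satisfying AG (try1 → AF wait2): ∅.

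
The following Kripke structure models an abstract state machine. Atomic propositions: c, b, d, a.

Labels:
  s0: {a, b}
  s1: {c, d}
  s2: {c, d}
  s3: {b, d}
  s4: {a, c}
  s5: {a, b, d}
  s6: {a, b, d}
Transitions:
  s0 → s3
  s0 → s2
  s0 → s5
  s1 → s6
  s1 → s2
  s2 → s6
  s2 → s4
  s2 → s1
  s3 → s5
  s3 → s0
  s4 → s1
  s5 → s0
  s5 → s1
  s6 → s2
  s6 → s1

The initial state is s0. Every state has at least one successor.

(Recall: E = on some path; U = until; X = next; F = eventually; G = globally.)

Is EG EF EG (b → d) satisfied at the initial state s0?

States satisfying EF EG (b → d): {s0, s1, s2, s3, s4, s5, s6}.
States satisfying EG EF EG (b → d): {s0, s1, s2, s3, s4, s5, s6}.
s0 ∈ Sat(EG EF EG (b → d)).

Satisfied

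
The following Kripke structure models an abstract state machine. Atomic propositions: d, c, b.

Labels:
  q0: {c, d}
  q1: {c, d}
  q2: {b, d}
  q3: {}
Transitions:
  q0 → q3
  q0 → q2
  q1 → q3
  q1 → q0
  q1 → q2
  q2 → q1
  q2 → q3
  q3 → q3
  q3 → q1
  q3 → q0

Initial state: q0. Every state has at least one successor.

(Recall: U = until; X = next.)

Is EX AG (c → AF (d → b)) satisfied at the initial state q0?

States satisfying AG (c → AF (d → b)): {q0, q1, q2, q3}.
States satisfying EX AG (c → AF (d → b)): {q0, q1, q2, q3}.
q0 ∈ Sat(EX AG (c → AF (d → b))).

Yes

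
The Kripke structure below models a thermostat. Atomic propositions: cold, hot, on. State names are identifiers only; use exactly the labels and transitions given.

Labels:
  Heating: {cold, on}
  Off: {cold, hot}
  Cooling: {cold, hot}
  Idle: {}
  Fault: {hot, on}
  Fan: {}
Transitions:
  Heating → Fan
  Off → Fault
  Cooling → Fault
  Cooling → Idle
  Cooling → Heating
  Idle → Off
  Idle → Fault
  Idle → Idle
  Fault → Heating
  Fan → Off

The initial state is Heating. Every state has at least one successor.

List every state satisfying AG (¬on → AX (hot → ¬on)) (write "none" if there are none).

States satisfying ¬on → AX (hot → ¬on): {Heating, Fault, Fan}.
States satisfying AG (¬on → AX (hot → ¬on)): ∅.

none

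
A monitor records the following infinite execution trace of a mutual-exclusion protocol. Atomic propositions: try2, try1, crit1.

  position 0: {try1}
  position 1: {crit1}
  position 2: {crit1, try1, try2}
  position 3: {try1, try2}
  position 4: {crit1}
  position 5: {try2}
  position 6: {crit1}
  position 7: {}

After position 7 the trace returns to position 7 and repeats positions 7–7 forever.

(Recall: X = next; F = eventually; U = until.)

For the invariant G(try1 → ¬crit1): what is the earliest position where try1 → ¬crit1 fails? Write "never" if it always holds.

2

Check try1 → ¬crit1 at each position in order: 0 ✓, 1 ✓.
At position 2 the labels are {crit1, try1, try2}, so try1 → ¬crit1 is false there. This is the first violation.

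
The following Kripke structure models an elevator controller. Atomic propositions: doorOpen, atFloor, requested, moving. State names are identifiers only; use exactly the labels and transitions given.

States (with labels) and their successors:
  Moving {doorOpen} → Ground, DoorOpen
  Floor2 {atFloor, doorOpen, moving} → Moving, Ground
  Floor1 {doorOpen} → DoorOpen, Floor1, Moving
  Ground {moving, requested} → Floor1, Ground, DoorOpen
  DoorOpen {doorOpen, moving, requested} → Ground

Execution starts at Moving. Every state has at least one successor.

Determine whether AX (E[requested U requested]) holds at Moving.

States satisfying E[requested U requested]: {Ground, DoorOpen}.
States satisfying AX (E[requested U requested]): {Moving, DoorOpen}.
Moving ∈ Sat(AX (E[requested U requested])).

Holds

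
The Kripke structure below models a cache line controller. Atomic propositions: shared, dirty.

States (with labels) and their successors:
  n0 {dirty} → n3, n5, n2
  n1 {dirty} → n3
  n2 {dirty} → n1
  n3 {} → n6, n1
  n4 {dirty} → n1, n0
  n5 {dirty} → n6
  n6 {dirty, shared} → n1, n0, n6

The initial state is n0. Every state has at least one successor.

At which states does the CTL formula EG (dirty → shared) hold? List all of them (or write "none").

{n3, n6}

States satisfying dirty → shared: {n3, n6}.
States satisfying EG (dirty → shared): {n3, n6}.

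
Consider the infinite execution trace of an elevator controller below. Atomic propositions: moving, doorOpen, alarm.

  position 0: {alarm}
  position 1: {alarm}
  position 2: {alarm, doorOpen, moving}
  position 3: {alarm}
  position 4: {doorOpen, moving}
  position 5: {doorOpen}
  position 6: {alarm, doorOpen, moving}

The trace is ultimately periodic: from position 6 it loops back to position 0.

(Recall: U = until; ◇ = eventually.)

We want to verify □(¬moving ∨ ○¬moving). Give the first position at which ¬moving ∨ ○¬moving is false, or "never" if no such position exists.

never

¬moving ∨ ○¬moving holds at every position 0..6, and those are all the positions the trace ever visits, so the invariant □(¬moving ∨ ○¬moving) is never violated.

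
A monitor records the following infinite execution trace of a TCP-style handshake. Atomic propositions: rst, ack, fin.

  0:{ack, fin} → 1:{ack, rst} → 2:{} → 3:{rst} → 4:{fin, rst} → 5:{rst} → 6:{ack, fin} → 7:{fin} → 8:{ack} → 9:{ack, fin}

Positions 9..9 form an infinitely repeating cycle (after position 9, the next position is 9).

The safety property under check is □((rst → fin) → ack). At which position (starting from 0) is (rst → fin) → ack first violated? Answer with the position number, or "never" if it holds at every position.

Check (rst → fin) → ack at each position in order: 0 ✓, 1 ✓.
At position 2 the labels are {}, so (rst → fin) → ack is false there. This is the first violation.

2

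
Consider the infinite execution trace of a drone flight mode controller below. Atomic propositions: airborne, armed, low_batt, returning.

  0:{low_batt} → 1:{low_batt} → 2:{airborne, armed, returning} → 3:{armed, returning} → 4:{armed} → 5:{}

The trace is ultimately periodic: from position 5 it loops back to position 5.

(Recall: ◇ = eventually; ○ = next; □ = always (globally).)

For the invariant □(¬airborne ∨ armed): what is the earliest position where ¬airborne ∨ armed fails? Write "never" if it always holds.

¬airborne ∨ armed holds at every position 0..5, and those are all the positions the trace ever visits, so the invariant □(¬airborne ∨ armed) is never violated.

never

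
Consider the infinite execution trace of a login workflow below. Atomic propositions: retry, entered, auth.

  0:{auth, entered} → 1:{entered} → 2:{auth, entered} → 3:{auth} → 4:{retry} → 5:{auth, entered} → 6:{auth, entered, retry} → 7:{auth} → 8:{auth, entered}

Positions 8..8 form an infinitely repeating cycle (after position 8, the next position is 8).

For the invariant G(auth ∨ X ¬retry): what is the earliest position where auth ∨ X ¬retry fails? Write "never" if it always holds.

auth ∨ X ¬retry holds at every position 0..8, and those are all the positions the trace ever visits, so the invariant G(auth ∨ X ¬retry) is never violated.

never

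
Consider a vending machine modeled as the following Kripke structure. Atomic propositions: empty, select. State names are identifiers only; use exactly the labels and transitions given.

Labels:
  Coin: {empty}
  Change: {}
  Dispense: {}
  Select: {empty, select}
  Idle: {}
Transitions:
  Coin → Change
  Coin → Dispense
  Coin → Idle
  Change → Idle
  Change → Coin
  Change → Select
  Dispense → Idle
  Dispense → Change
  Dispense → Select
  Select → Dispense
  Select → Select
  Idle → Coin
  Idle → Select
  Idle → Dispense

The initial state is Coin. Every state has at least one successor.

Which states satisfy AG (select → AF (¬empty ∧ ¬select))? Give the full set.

States satisfying select → AF (¬empty ∧ ¬select): {Coin, Change, Dispense, Idle}.
States satisfying AG (select → AF (¬empty ∧ ¬select)): ∅.

none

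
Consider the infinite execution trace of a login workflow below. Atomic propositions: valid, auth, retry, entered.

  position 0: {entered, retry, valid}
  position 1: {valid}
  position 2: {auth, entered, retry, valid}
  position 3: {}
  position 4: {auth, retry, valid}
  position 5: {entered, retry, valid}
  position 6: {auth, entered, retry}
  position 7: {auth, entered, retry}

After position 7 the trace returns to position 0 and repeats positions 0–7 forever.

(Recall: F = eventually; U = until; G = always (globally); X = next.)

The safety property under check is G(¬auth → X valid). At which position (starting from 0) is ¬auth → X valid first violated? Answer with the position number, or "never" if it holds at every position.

Check ¬auth → X valid at each position in order: 0 ✓, 1 ✓, 2 ✓, 3 ✓, 4 ✓.
At position 5 the labels are {entered, retry, valid} and the next position 6 has {auth, entered, retry}, so ¬auth → X valid is false there. This is the first violation.

5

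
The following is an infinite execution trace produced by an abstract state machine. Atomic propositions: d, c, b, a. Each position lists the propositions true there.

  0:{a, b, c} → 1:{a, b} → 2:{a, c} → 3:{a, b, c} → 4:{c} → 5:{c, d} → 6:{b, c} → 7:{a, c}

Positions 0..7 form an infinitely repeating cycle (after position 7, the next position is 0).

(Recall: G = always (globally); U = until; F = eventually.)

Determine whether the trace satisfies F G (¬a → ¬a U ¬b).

G (¬a → ¬a U ¬b) holds at position 0, which is reachable from 0, so F G (¬a → ¬a U ¬b) holds.

Holds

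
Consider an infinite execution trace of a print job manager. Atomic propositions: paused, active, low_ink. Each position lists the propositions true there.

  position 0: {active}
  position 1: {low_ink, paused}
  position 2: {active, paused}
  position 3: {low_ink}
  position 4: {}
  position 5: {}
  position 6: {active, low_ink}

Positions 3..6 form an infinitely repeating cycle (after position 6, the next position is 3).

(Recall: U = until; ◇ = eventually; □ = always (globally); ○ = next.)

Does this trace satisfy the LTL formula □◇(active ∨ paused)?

Holds

◇(active ∨ paused) holds at every position 0..6, and those are all positions ever visited, so □◇(active ∨ paused) holds.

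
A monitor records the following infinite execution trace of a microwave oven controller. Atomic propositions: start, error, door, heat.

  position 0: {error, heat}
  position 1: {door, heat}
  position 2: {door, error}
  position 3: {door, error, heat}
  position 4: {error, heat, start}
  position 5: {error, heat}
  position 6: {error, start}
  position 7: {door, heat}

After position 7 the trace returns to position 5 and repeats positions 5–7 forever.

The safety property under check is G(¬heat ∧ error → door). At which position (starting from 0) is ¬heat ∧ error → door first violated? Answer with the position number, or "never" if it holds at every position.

Check ¬heat ∧ error → door at each position in order: 0 ✓, 1 ✓, 2 ✓, 3 ✓, 4 ✓, 5 ✓.
At position 6 the labels are {error, start}, so ¬heat ∧ error → door is false there. This is the first violation.

6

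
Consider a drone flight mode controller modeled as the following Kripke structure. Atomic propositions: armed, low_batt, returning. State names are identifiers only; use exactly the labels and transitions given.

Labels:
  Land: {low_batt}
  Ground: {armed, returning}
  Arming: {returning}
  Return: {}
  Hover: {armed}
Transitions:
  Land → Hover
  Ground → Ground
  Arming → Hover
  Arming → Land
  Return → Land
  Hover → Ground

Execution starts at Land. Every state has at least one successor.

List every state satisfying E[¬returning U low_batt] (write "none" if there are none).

{Land, Return}

States satisfying ¬returning: {Land, Return, Hover}.
States satisfying low_batt: {Land}.
States satisfying E[¬returning U low_batt]: {Land, Return}.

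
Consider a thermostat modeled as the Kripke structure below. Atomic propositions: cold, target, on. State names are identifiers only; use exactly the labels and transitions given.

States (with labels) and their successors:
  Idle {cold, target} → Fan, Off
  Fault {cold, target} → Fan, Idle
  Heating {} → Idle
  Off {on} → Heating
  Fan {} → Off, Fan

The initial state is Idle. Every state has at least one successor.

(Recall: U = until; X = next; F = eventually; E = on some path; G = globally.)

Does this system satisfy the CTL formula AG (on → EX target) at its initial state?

Does not hold

States satisfying on → EX target: {Idle, Fault, Heating, Fan}.
States satisfying AG (on → EX target): ∅.
Off is reachable from Idle and violates on → EX target, so AG fails at Idle.
Idle ∉ Sat(AG (on → EX target)).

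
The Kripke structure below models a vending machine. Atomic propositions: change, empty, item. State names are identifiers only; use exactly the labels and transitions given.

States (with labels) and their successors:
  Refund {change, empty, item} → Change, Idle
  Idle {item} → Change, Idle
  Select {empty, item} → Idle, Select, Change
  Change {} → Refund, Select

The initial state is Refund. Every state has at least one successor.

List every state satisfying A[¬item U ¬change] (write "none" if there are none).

States satisfying ¬item: {Change}.
States satisfying ¬change: {Idle, Select, Change}.
States satisfying A[¬item U ¬change]: {Idle, Select, Change}.

{Idle, Select, Change}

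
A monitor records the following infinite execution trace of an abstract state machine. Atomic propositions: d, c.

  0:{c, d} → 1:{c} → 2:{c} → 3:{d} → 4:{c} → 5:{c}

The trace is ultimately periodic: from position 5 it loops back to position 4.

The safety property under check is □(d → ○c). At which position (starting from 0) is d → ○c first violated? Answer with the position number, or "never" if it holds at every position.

d → ○c holds at every position 0..5, and those are all the positions the trace ever visits, so the invariant □(d → ○c) is never violated.

never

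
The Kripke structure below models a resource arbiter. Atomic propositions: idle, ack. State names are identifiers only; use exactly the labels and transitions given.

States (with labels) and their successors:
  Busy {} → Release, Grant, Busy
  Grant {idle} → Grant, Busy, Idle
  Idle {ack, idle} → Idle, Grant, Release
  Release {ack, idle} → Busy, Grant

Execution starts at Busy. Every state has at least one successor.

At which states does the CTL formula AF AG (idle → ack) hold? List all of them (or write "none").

States satisfying AG (idle → ack): ∅.
States satisfying AF AG (idle → ack): ∅.

none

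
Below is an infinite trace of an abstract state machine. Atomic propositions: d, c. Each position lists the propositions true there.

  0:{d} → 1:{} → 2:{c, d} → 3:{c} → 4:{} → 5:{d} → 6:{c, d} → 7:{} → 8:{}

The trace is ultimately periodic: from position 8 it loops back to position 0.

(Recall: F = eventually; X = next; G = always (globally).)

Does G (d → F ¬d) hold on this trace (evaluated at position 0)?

Holds

d → F ¬d holds at every position 0..8, and those are all positions ever visited, so G (d → F ¬d) holds.
Positions where d holds: 0, 2, 5, 6.
Check F ¬d at each: 0→ok, 2→ok, 5→ok, 6→ok.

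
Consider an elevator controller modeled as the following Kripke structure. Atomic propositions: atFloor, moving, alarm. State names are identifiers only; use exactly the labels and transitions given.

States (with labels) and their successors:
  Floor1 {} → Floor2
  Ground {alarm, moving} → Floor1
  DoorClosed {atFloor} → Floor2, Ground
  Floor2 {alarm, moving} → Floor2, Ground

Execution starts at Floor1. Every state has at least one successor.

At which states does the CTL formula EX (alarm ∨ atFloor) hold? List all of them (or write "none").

States satisfying alarm ∨ atFloor: {Ground, DoorClosed, Floor2}.
States satisfying EX (alarm ∨ atFloor): {Floor1, DoorClosed, Floor2}.

{Floor1, DoorClosed, Floor2}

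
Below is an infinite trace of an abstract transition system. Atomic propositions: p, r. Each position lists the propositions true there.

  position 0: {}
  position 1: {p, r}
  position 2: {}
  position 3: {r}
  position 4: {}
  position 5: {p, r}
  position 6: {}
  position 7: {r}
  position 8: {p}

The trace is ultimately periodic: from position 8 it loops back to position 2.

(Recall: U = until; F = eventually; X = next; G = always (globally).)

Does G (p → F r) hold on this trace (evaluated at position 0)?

p → F r holds at every position 0..8, and those are all positions ever visited, so G (p → F r) holds.
Positions where p holds: 1, 5, 8.
Check F r at each: 1→ok, 5→ok, 8→ok.

Satisfied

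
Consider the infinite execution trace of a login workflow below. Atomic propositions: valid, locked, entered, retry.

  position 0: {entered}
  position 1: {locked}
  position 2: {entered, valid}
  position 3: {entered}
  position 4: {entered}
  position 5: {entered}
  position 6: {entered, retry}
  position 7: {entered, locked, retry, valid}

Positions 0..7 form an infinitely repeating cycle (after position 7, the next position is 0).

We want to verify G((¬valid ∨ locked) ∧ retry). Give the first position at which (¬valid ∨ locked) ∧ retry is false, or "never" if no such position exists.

0

At position 0 the labels are {entered}, so (¬valid ∨ locked) ∧ retry is false there. This is the first violation.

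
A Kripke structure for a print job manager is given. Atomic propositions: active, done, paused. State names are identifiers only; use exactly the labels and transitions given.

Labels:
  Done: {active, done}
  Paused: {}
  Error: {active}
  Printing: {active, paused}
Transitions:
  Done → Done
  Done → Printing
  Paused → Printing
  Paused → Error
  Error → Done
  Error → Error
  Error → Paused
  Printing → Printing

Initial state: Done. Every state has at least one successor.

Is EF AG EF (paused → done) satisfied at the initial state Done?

No

States satisfying AG EF (paused → done): ∅.
States satisfying EF AG EF (paused → done): ∅.
No suitable path/successor from Done witnesses the formula.
Done ∉ Sat(EF AG EF (paused → done)).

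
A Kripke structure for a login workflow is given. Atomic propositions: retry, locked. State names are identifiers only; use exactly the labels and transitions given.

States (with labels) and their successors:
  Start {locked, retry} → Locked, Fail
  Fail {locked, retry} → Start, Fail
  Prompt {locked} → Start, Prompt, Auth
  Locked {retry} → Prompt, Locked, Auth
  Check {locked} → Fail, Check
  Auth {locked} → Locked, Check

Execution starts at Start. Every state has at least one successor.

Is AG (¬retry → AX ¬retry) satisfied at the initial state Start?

States satisfying ¬retry → AX ¬retry: {Start, Fail, Locked}.
States satisfying AG (¬retry → AX ¬retry): ∅.
Auth is reachable from Start and violates ¬retry → AX ¬retry, so AG fails at Start.
Start ∉ Sat(AG (¬retry → AX ¬retry)).

Does not hold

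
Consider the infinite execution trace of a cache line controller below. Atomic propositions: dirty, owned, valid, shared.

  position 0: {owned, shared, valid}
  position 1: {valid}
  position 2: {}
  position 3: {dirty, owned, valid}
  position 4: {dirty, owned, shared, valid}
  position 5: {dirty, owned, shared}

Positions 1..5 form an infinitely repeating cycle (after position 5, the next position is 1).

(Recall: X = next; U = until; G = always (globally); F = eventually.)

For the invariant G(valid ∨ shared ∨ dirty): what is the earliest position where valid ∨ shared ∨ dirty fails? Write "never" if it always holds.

2

Check valid ∨ shared ∨ dirty at each position in order: 0 ✓, 1 ✓.
At position 2 the labels are {}, so valid ∨ shared ∨ dirty is false there. This is the first violation.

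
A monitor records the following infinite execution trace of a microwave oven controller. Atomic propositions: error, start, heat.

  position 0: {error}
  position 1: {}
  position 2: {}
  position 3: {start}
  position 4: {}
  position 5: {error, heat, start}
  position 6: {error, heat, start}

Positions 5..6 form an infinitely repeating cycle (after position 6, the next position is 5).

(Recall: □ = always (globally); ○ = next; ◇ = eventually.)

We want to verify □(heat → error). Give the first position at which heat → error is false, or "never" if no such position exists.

never

heat → error holds at every position 0..6, and those are all the positions the trace ever visits, so the invariant □(heat → error) is never violated.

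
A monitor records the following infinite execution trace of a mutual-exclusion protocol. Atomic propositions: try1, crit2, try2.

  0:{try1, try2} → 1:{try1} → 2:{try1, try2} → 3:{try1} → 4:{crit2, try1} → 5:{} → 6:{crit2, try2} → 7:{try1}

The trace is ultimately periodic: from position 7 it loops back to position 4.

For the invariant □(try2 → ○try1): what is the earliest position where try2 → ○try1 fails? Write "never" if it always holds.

try2 → ○try1 holds at every position 0..7, and those are all the positions the trace ever visits, so the invariant □(try2 → ○try1) is never violated.

never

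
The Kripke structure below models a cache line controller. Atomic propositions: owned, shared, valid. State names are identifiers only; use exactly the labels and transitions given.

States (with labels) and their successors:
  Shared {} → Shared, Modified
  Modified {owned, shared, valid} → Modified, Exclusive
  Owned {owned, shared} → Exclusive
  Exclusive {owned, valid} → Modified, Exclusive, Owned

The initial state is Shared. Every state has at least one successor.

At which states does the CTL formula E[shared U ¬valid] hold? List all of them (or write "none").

States satisfying shared: {Modified, Owned}.
States satisfying ¬valid: {Shared, Owned}.
States satisfying E[shared U ¬valid]: {Shared, Owned}.

{Shared, Owned}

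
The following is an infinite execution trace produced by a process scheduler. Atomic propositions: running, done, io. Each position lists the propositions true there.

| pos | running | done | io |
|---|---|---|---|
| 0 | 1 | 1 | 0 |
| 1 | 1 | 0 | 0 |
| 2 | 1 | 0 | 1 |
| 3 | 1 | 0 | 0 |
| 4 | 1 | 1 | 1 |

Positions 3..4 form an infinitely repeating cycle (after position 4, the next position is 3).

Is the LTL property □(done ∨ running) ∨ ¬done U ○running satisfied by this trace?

done ∨ running holds at every position 0..4, and those are all positions ever visited, so □(done ∨ running) holds.
Walking from position 0: ○running first holds at position 0, and ¬done holds at every earlier position along the way, so ¬done U ○running holds.
At position 0: □(done ∨ running) is true; ¬done U ○running is true; so □(done ∨ running) ∨ ¬done U ○running is true.

Holds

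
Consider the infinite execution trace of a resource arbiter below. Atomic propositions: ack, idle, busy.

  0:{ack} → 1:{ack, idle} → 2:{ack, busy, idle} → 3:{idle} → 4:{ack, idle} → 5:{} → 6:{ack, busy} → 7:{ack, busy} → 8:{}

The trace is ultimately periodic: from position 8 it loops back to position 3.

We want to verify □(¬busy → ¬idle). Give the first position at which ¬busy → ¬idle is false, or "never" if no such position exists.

1

Check ¬busy → ¬idle at each position in order: 0 ✓.
At position 1 the labels are {ack, idle}, so ¬busy → ¬idle is false there. This is the first violation.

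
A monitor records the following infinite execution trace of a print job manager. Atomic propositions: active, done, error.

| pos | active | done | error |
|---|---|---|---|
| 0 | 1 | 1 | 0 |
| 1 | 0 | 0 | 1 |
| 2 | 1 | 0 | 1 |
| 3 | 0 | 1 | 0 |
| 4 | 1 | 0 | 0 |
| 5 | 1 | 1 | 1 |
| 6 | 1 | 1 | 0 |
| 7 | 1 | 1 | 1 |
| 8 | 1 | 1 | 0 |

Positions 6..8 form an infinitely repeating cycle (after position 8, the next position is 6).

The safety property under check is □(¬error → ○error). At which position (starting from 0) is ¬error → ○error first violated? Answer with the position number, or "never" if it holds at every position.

3

Check ¬error → ○error at each position in order: 0 ✓, 1 ✓, 2 ✓.
At position 3 the labels are {done} and the next position 4 has {active}, so ¬error → ○error is false there. This is the first violation.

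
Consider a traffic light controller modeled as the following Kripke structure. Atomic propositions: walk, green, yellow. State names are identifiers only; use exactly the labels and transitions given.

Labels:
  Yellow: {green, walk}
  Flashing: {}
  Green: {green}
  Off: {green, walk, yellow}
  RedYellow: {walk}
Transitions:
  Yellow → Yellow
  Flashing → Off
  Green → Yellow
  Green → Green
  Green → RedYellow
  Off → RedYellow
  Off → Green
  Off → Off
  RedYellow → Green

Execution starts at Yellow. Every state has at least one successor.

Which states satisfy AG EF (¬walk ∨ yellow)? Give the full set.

States satisfying EF (¬walk ∨ yellow): {Flashing, Green, Off, RedYellow}.
States satisfying AG EF (¬walk ∨ yellow): ∅.

none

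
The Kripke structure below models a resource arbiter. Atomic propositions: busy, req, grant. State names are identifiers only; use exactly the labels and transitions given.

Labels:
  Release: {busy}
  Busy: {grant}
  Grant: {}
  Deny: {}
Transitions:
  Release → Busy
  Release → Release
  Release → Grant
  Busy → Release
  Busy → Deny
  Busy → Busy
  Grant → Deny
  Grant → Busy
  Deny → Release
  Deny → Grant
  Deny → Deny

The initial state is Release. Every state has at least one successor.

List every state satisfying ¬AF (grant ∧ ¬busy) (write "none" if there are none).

States satisfying grant ∧ ¬busy: {Busy}.
States satisfying AF (grant ∧ ¬busy): {Busy}.
States satisfying ¬AF (grant ∧ ¬busy): {Release, Grant, Deny}.

{Release, Grant, Deny}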